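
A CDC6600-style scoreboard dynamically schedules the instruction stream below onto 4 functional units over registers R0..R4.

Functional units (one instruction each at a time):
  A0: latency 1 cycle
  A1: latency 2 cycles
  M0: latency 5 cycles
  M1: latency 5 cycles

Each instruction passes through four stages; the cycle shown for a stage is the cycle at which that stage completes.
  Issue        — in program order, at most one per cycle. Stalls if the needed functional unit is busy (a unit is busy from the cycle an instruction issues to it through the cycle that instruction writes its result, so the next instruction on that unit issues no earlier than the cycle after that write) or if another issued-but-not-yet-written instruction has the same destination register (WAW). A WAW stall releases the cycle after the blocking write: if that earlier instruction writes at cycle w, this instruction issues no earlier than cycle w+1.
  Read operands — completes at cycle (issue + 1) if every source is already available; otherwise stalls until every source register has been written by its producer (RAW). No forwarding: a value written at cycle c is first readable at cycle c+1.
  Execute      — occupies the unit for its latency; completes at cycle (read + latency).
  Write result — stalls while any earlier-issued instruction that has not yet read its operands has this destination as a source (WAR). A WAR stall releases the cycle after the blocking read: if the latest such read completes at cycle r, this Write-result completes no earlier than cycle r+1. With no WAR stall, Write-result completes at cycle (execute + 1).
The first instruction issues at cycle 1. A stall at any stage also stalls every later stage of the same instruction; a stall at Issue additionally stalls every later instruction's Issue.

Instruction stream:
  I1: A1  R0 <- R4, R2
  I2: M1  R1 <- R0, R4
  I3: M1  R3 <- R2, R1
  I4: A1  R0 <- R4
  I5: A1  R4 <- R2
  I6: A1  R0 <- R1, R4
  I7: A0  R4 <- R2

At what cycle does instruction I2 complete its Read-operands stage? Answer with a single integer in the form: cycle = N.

cycle = 6

c1: I1 dispatched to A1
c2: I1 operands ready, I2 dispatched to M1
c4: I1 complete
c5: R0←I1
c6: I2 operands ready
c11: I2 complete
c12: R1←I2
c13: I3 dispatched to M1
c14: I3 operands ready, I4 dispatched to A1
c15: I4 operands ready
c17: I4 complete
c18: R0←I4
c19: I3 complete, I5 dispatched to A1
c20: R3←I3, I5 operands ready
c22: I5 complete
c23: R4←I5
c24: I6 dispatched to A1
c25: I6 operands ready, I7 dispatched to A0
c26: I7 operands ready
c27: I6 complete, I7 complete
c28: R0←I6, R4←I7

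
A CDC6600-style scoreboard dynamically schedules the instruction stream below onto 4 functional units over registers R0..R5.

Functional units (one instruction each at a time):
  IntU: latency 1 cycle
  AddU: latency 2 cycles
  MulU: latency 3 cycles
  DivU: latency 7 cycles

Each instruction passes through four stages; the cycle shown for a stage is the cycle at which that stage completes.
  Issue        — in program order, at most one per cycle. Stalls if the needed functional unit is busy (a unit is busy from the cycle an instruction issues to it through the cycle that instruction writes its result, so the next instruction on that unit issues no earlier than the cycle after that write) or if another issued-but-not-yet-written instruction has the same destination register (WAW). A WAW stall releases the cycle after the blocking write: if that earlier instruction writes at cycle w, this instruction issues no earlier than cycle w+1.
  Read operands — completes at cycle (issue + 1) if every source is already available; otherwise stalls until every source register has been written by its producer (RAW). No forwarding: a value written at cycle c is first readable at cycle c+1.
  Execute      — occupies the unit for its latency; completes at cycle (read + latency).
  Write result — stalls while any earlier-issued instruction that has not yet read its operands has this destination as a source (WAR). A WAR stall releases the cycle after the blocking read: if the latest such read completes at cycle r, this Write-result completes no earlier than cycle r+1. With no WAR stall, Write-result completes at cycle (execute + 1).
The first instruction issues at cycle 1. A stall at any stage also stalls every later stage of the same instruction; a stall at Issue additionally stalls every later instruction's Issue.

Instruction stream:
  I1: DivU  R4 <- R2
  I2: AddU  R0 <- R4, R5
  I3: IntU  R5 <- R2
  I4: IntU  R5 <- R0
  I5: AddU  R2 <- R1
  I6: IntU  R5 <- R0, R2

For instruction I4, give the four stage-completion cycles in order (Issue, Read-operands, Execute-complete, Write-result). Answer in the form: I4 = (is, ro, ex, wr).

I1  is:1  ro:2  ex:9  wr:10
I2  is:2  ro:11  ex:13  wr:14  — RAW R4: wait I1 write@10
I3  is:3  ro:4  ex:5  wr:12  — WAR R5: wait I2 read@11
I4  is:13  ro:15  ex:16  wr:17  — struct: IntU busy until I3 writes@12, RAW R0: wait I2 write@14
I5  is:15  ro:16  ex:18  wr:19  — struct: AddU busy until I2 writes@14
I6  is:18  ro:20  ex:21  wr:22  — struct: IntU busy until I4 writes@17, RAW R2: wait I5 write@19

I4 = (13, 15, 16, 17)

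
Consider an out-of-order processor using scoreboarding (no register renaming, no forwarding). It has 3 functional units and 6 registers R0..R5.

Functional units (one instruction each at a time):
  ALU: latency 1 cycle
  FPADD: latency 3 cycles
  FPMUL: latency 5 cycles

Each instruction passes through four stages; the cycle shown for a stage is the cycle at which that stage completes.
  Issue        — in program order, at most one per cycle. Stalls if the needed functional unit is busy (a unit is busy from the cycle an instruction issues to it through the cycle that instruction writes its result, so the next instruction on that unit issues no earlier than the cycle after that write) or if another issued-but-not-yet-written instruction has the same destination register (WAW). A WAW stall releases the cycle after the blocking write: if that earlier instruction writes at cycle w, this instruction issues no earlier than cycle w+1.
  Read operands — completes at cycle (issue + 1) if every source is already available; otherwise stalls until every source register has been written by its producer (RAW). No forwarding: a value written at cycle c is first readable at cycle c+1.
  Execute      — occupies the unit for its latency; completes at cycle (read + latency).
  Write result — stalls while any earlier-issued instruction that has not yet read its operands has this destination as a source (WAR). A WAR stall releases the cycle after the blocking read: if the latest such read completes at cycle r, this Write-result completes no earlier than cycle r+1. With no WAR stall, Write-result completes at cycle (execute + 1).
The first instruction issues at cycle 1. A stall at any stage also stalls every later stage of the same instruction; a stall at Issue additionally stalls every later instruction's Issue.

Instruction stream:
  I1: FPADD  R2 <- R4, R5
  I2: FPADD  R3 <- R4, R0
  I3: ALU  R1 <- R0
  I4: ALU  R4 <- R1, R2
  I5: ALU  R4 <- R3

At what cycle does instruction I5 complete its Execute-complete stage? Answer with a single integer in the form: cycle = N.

cycle = 18

cycle 1: issue I1 (FPADD)
cycle 2: I1 read-ops
cycle 5: I1 finished on FPADD
cycle 6: I1→R2
cycle 7: issue I2 (FPADD)
cycle 8: I2 read-ops · issue I3 (ALU)
cycle 9: I3 read-ops
cycle 10: I3 finished on ALU
cycle 11: I2 finished on FPADD · I3→R1
cycle 12: I2→R3 · issue I4 (ALU)
cycle 13: I4 read-ops
cycle 14: I4 finished on ALU
cycle 15: I4→R4
cycle 16: issue I5 (ALU)
cycle 17: I5 read-ops
cycle 18: I5 finished on ALU
cycle 19: I5→R4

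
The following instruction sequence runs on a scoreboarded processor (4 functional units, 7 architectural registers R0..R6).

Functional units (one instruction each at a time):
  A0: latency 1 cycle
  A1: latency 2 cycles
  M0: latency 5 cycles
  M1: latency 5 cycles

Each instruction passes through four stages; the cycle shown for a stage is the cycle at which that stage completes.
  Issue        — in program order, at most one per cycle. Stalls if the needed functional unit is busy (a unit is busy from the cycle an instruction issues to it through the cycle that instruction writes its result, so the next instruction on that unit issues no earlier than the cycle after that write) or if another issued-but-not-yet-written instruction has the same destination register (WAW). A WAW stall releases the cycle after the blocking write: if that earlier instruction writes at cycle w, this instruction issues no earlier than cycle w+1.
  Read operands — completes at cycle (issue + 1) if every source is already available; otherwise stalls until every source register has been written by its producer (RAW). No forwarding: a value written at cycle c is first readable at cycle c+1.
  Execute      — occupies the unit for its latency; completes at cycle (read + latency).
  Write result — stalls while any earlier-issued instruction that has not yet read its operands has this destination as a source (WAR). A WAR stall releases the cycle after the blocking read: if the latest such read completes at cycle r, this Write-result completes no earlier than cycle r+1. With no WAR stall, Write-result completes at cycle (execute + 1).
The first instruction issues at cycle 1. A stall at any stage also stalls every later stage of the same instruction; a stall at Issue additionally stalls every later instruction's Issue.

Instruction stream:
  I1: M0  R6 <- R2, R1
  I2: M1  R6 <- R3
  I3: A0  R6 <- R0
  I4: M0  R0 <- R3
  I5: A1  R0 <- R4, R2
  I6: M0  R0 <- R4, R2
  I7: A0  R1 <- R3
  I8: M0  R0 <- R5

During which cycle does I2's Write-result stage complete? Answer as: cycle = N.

cycle = 16

t=1  I1 issues→M0
t=2  I1 reads
t=7  I1 exec-done
t=8  I1 writes R6
t=9  I2 issues→M1
t=10  I2 reads
t=15  I2 exec-done
t=16  I2 writes R6
t=17  I3 issues→A0
t=18  I3 reads | I4 issues→M0
t=19  I3 exec-done | I4 reads
t=20  I3 writes R6
t=24  I4 exec-done
t=25  I4 writes R0
t=26  I5 issues→A1
t=27  I5 reads
t=29  I5 exec-done
t=30  I5 writes R0
t=31  I6 issues→M0
t=32  I6 reads | I7 issues→A0
t=33  I7 reads
t=34  I7 exec-done
t=35  I7 writes R1
t=37  I6 exec-done
t=38  I6 writes R0
t=39  I8 issues→M0
t=40  I8 reads
t=45  I8 exec-done
t=46  I8 writes R0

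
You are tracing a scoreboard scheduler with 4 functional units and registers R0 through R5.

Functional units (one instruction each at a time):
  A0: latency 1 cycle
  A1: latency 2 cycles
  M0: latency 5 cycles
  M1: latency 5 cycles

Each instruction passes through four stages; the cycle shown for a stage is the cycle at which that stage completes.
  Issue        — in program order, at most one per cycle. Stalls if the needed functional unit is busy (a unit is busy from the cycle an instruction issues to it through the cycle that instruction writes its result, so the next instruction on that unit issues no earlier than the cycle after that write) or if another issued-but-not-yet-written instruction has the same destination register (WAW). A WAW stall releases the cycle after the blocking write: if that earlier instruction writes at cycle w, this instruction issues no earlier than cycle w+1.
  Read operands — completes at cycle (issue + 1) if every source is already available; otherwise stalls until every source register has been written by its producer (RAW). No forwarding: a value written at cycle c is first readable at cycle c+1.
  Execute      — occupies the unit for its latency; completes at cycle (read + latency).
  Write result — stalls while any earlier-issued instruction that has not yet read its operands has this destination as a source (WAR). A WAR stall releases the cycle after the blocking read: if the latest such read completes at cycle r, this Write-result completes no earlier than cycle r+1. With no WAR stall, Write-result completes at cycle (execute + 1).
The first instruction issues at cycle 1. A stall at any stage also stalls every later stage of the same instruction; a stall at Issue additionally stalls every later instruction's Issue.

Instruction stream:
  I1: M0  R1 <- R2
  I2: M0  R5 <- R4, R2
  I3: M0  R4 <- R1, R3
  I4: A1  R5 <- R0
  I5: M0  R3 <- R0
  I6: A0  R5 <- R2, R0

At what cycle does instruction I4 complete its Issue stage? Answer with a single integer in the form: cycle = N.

I1 -> (1, 2, 7, 8)
I2 -> (9, 10, 15, 16)  // struct: M0 busy until I1 writes@8
I3 -> (17, 18, 23, 24)  // struct: M0 busy until I2 writes@16
I4 -> (18, 19, 21, 22)
I5 -> (25, 26, 31, 32)  // struct: M0 busy until I3 writes@24
I6 -> (26, 27, 28, 29)

cycle = 18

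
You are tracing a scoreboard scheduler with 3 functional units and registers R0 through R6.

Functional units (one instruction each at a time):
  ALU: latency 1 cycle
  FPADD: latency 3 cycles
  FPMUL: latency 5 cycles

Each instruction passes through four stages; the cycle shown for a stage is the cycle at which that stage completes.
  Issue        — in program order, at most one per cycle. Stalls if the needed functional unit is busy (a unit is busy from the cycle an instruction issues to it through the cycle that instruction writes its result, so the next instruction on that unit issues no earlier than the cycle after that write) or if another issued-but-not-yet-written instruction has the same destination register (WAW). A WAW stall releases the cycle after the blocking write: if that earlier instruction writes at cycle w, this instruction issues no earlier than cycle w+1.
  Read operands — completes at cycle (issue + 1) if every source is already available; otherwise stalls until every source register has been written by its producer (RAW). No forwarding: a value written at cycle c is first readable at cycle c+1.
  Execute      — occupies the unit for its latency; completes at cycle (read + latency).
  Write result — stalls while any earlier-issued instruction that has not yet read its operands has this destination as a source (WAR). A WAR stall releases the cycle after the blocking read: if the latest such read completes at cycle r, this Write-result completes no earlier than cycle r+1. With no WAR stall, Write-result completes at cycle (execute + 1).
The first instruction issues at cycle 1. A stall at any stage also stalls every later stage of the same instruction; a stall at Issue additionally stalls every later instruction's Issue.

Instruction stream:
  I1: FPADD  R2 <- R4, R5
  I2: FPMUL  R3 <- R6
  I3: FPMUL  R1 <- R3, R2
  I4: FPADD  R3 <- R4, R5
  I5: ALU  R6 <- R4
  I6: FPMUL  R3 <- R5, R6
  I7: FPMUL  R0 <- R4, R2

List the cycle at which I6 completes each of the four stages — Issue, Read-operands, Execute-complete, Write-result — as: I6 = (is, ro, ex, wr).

I1  is:1  ro:2  ex:5  wr:6
I2  is:2  ro:3  ex:8  wr:9
I3  is:10  ro:11  ex:16  wr:17  — struct: FPMUL busy until I2 writes@9
I4  is:11  ro:12  ex:15  wr:16
I5  is:12  ro:13  ex:14  wr:15
I6  is:18  ro:19  ex:24  wr:25  — struct: FPMUL busy until I3 writes@17
I7  is:26  ro:27  ex:32  wr:33  — struct: FPMUL busy until I6 writes@25

I6 = (18, 19, 24, 25)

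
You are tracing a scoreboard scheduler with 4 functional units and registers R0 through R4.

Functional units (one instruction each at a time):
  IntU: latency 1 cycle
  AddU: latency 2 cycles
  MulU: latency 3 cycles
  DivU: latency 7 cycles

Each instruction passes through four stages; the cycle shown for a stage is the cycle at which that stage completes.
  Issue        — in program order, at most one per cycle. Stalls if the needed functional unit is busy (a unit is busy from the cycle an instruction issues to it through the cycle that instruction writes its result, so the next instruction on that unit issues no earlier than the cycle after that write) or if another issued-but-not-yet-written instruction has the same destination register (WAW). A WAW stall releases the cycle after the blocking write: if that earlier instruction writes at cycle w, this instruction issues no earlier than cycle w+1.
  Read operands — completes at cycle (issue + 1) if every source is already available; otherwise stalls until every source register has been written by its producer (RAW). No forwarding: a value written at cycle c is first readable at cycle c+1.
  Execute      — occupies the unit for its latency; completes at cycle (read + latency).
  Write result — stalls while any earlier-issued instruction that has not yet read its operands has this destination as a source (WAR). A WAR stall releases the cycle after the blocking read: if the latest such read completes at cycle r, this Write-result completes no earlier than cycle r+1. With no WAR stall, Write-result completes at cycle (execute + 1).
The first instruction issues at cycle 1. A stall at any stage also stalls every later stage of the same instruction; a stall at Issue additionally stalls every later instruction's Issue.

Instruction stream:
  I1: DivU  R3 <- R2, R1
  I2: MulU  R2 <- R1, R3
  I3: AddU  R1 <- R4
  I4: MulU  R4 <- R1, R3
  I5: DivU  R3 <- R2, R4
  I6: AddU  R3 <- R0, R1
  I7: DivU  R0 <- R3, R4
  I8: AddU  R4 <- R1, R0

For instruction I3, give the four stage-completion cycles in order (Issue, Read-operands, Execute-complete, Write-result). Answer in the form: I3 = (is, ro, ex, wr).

I3 = (3, 4, 6, 12)

[1] I1 issues→DivU
[2] I1 reads · I2 issues→MulU
[3] I3 issues→AddU
[4] I3 reads
[6] I3 exec-done
[9] I1 exec-done
[10] I1 writes R3
[11] I2 reads
[12] I3 writes R1
[14] I2 exec-done
[15] I2 writes R2
[16] I4 issues→MulU
[17] I4 reads · I5 issues→DivU
[20] I4 exec-done
[21] I4 writes R4
[22] I5 reads
[29] I5 exec-done
[30] I5 writes R3
[31] I6 issues→AddU
[32] I6 reads · I7 issues→DivU
[34] I6 exec-done
[35] I6 writes R3
[36] I7 reads · I8 issues→AddU
[43] I7 exec-done
[44] I7 writes R0
[45] I8 reads
[47] I8 exec-done
[48] I8 writes R4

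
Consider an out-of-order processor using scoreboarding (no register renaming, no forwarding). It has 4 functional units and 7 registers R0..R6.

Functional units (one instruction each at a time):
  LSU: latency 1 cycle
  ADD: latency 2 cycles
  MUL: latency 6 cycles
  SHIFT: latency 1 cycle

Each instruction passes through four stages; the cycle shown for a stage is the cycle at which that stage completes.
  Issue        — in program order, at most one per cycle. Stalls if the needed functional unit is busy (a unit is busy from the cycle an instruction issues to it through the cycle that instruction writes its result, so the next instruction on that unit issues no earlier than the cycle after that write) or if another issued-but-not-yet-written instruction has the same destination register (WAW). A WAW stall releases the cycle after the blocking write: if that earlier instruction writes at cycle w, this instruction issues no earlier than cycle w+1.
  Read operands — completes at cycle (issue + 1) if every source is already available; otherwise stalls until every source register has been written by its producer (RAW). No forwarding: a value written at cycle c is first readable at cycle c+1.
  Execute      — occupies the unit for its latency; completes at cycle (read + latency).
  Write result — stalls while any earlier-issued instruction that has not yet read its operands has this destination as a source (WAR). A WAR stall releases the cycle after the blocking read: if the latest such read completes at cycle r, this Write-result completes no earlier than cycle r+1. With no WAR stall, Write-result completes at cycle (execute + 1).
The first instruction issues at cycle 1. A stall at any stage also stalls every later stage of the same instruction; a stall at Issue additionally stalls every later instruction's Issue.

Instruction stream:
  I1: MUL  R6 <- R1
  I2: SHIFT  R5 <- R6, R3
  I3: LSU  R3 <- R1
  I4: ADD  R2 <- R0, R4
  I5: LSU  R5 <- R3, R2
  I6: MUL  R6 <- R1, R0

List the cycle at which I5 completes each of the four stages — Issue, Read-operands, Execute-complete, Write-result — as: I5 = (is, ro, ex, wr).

I5 = (13, 14, 15, 16)

t=1  I1 issues→MUL
t=2  I1 reads; I2 issues→SHIFT
t=3  I3 issues→LSU
t=4  I3 reads; I4 issues→ADD
t=5  I3 exec-done; I4 reads
t=7  I4 exec-done
t=8  I1 exec-done; I4 writes R2
t=9  I1 writes R6
t=10  I2 reads
t=11  I2 exec-done; I3 writes R3
t=12  I2 writes R5
t=13  I5 issues→LSU
t=14  I5 reads; I6 issues→MUL
t=15  I5 exec-done; I6 reads
t=16  I5 writes R5
t=21  I6 exec-done
t=22  I6 writes R6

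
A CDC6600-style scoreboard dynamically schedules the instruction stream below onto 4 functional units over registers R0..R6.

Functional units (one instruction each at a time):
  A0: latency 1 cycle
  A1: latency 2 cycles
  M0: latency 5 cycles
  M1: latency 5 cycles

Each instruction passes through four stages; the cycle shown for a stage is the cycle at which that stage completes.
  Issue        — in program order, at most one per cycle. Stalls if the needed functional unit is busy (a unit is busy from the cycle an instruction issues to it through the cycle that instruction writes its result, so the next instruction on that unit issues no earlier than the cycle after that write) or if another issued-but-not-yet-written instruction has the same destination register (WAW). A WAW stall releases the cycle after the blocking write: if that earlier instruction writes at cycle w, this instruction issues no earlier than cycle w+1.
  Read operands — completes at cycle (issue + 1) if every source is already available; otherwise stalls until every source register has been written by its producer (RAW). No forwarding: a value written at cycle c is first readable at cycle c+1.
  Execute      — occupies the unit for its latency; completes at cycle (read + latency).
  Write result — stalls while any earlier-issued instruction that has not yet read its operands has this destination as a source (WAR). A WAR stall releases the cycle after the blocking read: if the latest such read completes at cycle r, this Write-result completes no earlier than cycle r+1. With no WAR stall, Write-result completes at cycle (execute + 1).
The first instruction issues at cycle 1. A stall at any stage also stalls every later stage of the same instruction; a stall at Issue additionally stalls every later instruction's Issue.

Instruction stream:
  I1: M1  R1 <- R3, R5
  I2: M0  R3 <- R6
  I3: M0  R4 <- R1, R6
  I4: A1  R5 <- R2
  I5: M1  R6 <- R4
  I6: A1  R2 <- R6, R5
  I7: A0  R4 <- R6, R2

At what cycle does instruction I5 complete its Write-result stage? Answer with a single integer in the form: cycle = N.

cycle = 24

1) issue 1, read 2, done 7, write 8
2) issue 2, read 3, done 8, write 9
3) issue 10, read 11, done 16, write 17  <struct: M0 busy until I2 writes@9>
4) issue 11, read 12, done 14, write 15
5) issue 12, read 18, done 23, write 24  <RAW R4: wait I3 write@17>
6) issue 16, read 25, done 27, write 28  <struct: A1 busy until I4 writes@15 / RAW R6: wait I5 write@24>
7) issue 18, read 29, done 30, write 31  <WAW R4: wait I3 write@17 / RAW R2: wait I6 write@28>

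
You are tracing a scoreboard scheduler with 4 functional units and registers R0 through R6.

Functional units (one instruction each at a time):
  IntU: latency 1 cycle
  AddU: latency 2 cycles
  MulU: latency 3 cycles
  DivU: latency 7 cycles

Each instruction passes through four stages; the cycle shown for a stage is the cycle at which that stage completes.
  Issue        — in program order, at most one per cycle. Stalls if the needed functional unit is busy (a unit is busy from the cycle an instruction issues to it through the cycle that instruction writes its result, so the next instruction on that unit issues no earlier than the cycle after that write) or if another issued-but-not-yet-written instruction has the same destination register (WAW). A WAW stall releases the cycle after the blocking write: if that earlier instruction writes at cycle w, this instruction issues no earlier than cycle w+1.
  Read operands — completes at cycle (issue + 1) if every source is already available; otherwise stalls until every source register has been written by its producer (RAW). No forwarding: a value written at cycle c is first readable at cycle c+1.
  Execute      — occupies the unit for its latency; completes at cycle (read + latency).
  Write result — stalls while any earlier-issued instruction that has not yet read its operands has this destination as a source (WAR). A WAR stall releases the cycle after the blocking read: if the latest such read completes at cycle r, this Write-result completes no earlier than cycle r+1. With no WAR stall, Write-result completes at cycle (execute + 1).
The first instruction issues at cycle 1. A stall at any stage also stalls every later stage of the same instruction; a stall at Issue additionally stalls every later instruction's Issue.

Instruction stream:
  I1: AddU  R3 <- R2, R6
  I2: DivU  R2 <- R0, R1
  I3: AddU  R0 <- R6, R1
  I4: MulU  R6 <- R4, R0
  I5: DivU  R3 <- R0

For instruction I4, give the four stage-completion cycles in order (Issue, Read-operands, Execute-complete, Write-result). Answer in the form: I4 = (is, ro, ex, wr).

I1 -> (1, 2, 4, 5)
I2 -> (2, 3, 10, 11)
I3 -> (6, 7, 9, 10)  // struct: AddU busy until I1 writes@5
I4 -> (7, 11, 14, 15)  // RAW R0: wait I3 write@10
I5 -> (12, 13, 20, 21)  // struct: DivU busy until I2 writes@11

I4 = (7, 11, 14, 15)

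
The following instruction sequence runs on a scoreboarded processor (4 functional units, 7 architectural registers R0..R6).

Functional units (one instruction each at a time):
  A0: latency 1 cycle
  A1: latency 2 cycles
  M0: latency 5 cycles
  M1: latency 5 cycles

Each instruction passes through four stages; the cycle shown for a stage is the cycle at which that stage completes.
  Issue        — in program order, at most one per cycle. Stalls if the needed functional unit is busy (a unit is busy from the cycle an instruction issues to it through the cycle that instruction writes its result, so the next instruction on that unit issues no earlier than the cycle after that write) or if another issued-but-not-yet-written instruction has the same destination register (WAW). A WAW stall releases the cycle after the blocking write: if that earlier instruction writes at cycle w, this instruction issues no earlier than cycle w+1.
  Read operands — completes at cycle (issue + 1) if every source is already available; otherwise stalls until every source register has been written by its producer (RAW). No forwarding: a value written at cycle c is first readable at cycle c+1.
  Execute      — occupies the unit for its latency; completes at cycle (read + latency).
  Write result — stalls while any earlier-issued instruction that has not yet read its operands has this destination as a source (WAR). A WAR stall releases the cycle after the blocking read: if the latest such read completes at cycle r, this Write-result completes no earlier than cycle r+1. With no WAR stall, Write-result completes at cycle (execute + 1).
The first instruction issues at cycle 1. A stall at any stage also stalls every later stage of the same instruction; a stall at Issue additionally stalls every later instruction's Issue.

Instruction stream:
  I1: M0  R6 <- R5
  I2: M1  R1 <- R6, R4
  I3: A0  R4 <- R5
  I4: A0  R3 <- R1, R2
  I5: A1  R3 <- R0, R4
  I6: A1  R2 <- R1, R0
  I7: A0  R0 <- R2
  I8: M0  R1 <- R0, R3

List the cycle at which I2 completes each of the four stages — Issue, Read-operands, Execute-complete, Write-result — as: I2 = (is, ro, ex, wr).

I2 = (2, 9, 14, 15)

1) issue 1, read 2, done 7, write 8
2) issue 2, read 9, done 14, write 15  <RAW R6: wait I1 write@8>
3) issue 3, read 4, done 5, write 10  <WAR R4: wait I2 read@9>
4) issue 11, read 16, done 17, write 18  <struct: A0 busy until I3 writes@10 / RAW R1: wait I2 write@15>
5) issue 19, read 20, done 22, write 23  <WAW R3: wait I4 write@18>
6) issue 24, read 25, done 27, write 28  <struct: A1 busy until I5 writes@23>
7) issue 25, read 29, done 30, write 31  <RAW R2: wait I6 write@28>
8) issue 26, read 32, done 37, write 38  <RAW R0: wait I7 write@31>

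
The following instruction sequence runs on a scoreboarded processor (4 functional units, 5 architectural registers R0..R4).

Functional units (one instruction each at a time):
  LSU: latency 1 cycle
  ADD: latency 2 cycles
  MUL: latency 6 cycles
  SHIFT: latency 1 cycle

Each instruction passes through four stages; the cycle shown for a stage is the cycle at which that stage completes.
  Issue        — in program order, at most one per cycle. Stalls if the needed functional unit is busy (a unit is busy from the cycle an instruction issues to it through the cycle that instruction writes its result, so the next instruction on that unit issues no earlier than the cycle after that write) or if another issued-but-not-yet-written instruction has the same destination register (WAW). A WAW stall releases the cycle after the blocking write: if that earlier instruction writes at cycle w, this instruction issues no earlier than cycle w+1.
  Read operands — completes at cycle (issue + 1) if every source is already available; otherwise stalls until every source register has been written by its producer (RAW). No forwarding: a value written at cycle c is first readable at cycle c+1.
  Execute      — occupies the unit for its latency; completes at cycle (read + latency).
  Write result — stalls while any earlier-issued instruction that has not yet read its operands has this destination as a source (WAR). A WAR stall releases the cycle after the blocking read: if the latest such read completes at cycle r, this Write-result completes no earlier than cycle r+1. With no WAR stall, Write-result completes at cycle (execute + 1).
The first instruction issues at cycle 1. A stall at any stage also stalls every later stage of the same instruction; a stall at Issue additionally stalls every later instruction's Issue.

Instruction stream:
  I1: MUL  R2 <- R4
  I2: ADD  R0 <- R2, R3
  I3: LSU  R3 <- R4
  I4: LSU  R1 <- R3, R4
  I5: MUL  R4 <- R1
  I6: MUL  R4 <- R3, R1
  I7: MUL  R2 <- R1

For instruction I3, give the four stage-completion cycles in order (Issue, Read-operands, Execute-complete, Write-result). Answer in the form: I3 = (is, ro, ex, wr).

I1 -> (1, 2, 8, 9)
I2 -> (2, 10, 12, 13)  // RAW R2: wait I1 write@9
I3 -> (3, 4, 5, 11)  // WAR R3: wait I2 read@10
I4 -> (12, 13, 14, 15)  // struct: LSU busy until I3 writes@11
I5 -> (13, 16, 22, 23)  // RAW R1: wait I4 write@15
I6 -> (24, 25, 31, 32)  // struct: MUL busy until I5 writes@23
I7 -> (33, 34, 40, 41)  // struct: MUL busy until I6 writes@32

I3 = (3, 4, 5, 11)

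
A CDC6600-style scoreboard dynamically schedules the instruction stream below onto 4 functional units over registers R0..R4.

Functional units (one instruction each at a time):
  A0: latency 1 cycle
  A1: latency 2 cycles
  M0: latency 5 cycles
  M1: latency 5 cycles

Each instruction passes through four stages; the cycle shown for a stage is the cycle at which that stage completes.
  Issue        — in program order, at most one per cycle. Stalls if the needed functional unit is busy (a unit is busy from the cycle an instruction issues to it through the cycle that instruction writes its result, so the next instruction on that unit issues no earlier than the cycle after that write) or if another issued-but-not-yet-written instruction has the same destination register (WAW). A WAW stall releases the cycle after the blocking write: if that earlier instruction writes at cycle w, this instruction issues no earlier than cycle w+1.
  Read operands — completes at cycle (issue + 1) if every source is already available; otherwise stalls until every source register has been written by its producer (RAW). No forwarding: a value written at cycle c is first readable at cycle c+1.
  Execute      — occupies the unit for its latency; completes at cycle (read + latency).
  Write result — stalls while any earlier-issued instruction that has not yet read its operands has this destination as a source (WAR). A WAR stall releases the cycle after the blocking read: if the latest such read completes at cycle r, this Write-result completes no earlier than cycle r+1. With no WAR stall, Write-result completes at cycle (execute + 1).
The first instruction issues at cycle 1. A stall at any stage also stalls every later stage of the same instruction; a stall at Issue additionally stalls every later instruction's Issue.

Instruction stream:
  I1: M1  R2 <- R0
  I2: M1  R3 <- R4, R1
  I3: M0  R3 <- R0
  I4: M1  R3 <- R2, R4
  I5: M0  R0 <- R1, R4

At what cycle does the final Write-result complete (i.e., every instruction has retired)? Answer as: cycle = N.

cycle = 33

1) issue 1, read 2, done 7, write 8
2) issue 9, read 10, done 15, write 16  <struct: M1 busy until I1 writes@8>
3) issue 17, read 18, done 23, write 24  <WAW R3: wait I2 write@16>
4) issue 25, read 26, done 31, write 32  <WAW R3: wait I3 write@24>
5) issue 26, read 27, done 32, write 33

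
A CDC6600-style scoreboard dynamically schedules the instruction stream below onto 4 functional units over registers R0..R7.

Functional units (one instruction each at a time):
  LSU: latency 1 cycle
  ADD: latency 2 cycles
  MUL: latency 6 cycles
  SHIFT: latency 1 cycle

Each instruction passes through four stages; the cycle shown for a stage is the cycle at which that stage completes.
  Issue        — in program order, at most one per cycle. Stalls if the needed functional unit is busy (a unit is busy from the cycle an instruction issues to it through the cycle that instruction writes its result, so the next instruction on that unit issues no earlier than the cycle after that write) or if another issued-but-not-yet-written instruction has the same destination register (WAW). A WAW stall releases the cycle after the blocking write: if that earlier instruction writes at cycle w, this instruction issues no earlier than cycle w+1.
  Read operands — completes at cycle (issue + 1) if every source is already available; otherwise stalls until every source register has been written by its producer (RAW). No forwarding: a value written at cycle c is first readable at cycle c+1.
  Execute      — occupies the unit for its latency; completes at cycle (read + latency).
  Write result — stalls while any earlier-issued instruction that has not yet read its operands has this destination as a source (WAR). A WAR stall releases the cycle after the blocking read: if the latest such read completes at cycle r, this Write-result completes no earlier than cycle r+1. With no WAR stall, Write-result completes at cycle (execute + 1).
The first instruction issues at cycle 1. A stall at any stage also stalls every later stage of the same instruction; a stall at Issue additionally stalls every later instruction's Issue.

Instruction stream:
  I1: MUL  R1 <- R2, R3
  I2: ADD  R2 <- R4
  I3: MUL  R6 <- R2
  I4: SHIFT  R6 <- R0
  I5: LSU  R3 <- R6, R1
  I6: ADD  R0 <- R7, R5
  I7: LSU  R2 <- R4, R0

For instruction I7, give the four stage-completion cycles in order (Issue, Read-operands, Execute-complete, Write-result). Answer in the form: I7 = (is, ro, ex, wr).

1) issue 1, read 2, done 8, write 9
2) issue 2, read 3, done 5, write 6
3) issue 10, read 11, done 17, write 18  <struct: MUL busy until I1 writes@9>
4) issue 19, read 20, done 21, write 22  <WAW R6: wait I3 write@18>
5) issue 20, read 23, done 24, write 25  <RAW R6: wait I4 write@22>
6) issue 21, read 22, done 24, write 25
7) issue 26, read 27, done 28, write 29  <struct: LSU busy until I5 writes@25>

I7 = (26, 27, 28, 29)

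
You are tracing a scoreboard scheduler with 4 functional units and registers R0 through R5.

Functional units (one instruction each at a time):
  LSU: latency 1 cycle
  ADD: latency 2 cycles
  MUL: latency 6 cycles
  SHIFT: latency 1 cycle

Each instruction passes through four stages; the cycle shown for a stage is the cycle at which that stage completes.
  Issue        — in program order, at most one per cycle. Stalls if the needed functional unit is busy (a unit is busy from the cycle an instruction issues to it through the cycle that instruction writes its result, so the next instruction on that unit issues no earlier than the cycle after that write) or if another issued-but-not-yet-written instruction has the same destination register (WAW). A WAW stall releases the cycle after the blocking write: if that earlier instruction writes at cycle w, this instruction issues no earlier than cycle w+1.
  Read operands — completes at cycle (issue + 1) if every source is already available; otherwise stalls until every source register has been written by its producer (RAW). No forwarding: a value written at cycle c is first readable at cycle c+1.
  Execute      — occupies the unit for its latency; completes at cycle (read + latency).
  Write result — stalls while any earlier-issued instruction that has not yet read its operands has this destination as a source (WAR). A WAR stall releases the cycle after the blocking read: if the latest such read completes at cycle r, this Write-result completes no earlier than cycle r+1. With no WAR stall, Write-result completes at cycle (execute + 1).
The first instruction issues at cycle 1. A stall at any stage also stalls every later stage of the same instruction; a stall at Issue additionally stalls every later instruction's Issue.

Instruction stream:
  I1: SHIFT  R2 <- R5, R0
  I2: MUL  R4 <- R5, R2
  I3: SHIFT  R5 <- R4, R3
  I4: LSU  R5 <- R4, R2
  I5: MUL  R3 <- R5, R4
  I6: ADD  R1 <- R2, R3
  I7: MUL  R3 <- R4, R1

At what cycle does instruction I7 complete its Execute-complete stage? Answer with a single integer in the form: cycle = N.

[I1] 1/2/3/4
[I2] 2/5/11/12  (RAW R2: wait I1 write@4)
[I3] 5/13/14/15  (struct: SHIFT busy until I1 writes@4; RAW R4: wait I2 write@12)
[I4] 16/17/18/19  (WAW R5: wait I3 write@15)
[I5] 17/20/26/27  (RAW R5: wait I4 write@19)
[I6] 18/28/30/31  (RAW R3: wait I5 write@27)
[I7] 28/32/38/39  (struct: MUL busy until I5 writes@27; RAW R1: wait I6 write@31)

cycle = 38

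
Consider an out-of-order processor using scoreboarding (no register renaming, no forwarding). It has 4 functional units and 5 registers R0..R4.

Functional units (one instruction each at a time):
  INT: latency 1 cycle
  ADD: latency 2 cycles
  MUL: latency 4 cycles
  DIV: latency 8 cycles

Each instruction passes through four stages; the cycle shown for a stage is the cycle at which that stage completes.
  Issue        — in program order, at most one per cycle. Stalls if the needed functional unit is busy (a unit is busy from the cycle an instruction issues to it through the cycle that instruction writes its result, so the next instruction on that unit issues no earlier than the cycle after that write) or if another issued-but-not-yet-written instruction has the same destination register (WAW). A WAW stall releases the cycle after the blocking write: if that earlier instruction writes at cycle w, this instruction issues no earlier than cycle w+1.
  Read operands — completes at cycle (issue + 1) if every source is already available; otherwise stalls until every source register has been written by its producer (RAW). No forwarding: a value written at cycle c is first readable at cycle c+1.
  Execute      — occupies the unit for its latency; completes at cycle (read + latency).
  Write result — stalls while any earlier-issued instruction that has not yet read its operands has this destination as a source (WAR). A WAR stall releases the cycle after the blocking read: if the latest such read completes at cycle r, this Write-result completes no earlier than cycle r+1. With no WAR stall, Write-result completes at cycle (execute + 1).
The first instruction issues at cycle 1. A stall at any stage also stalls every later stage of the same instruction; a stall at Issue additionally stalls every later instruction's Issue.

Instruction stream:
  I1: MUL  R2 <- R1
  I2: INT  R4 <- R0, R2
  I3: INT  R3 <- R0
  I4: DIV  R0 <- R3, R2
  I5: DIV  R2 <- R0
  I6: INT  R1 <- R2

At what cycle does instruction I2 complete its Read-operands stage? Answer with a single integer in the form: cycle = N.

cycle = 8

c1: I1 dispatched to MUL
c2: I1 operands ready; I2 dispatched to INT
c6: I1 complete
c7: R2←I1
c8: I2 operands ready
c9: I2 complete
c10: R4←I2
c11: I3 dispatched to INT
c12: I3 operands ready; I4 dispatched to DIV
c13: I3 complete
c14: R3←I3
c15: I4 operands ready
c23: I4 complete
c24: R0←I4
c25: I5 dispatched to DIV
c26: I5 operands ready; I6 dispatched to INT
c34: I5 complete
c35: R2←I5
c36: I6 operands ready
c37: I6 complete
c38: R1←I6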